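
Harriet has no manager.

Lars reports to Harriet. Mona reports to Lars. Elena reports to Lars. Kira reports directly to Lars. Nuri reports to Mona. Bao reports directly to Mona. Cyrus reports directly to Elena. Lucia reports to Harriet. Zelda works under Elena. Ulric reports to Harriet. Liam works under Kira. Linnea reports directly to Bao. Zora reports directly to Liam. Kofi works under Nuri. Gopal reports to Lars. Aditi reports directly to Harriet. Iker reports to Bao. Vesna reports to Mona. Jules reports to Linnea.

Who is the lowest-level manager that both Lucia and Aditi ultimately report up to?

Lucia's chain of managers is Harriet. Aditi's chain of managers is Harriet. The first manager that appears in both chains is Harriet.

Harriet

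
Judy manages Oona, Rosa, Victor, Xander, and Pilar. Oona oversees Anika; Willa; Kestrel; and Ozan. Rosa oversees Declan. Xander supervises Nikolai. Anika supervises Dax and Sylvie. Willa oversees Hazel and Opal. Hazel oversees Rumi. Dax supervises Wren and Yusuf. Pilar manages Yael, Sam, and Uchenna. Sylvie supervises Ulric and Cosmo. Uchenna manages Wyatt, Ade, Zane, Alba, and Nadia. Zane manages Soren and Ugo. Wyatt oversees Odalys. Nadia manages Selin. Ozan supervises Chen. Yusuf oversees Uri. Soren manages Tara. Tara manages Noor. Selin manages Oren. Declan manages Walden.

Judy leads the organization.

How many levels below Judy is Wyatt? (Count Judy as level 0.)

Chain from Wyatt up to Judy: Wyatt → Uchenna → Pilar → Judy. That is 3 steps up, so Wyatt is 3 levels below Judy.

3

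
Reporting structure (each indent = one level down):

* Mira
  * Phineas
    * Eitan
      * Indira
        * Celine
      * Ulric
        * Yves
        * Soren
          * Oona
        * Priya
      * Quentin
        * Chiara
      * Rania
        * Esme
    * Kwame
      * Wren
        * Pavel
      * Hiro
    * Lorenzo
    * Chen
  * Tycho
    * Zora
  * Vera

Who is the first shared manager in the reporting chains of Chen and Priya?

Chen's chain of managers is Phineas, Mira. Priya's chain of managers is Ulric, Eitan, Phineas, Mira. The first manager that appears in both chains is Phineas.

Phineas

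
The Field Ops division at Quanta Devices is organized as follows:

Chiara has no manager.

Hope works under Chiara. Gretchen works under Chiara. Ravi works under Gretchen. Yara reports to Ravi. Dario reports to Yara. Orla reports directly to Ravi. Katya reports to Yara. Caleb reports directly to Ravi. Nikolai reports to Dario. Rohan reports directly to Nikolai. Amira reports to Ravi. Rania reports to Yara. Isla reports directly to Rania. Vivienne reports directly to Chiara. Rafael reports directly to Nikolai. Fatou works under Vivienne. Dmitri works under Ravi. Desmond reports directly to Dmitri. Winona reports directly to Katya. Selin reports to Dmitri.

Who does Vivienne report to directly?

Chiara

Vivienne reports directly to Chiara.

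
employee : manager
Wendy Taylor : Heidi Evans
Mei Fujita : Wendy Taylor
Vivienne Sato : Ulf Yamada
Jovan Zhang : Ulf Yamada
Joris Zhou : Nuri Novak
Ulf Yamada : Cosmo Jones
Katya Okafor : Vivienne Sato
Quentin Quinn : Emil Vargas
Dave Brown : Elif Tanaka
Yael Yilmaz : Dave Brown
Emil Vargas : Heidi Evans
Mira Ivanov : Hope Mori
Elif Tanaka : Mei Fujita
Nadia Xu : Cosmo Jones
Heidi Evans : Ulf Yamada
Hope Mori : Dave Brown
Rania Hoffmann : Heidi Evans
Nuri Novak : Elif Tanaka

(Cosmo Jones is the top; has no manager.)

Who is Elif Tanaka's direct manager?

Elif Tanaka reports directly to Mei Fujita.

Mei Fujita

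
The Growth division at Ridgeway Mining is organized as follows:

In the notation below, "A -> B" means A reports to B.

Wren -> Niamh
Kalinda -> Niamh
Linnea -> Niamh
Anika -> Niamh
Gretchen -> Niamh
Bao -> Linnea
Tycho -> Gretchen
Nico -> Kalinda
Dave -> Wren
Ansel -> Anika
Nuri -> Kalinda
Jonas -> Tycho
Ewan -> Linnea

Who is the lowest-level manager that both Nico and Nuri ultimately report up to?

Kalinda

Nico's chain of managers is Kalinda, Niamh. Nuri's chain of managers is Kalinda, Niamh. The first manager that appears in both chains is Kalinda.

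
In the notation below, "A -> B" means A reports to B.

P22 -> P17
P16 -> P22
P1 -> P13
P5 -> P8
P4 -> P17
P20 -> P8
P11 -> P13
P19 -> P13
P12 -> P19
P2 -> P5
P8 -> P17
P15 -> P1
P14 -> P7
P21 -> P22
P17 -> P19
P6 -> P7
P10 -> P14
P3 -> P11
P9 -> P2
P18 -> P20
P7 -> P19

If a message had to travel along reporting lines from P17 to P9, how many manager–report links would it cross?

4

P9 is in P17's organization: the chain from P9 up to P17 is P9 → P2 → P5 → P8 → P17, which is 4 links.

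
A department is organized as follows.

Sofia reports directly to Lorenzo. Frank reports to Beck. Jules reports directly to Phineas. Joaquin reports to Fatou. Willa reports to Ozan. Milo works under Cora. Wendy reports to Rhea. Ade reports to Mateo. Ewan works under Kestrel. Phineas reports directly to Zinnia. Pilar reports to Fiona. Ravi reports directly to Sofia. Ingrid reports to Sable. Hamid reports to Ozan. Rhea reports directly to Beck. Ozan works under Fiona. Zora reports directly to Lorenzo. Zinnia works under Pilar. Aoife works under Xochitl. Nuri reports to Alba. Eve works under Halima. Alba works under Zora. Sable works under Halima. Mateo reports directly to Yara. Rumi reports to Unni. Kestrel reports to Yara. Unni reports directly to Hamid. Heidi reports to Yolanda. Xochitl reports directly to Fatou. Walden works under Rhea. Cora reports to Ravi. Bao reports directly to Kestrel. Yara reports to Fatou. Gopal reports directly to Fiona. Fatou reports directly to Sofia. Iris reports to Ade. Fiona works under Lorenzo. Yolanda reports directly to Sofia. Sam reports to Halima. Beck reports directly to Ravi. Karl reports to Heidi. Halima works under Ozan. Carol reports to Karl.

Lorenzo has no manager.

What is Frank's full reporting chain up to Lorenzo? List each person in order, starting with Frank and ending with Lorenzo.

Frank reports to Beck. Beck reports to Ravi. Ravi reports to Sofia. Sofia reports to Lorenzo. Lorenzo is at the top.

Frank -> Beck -> Ravi -> Sofia -> Lorenzo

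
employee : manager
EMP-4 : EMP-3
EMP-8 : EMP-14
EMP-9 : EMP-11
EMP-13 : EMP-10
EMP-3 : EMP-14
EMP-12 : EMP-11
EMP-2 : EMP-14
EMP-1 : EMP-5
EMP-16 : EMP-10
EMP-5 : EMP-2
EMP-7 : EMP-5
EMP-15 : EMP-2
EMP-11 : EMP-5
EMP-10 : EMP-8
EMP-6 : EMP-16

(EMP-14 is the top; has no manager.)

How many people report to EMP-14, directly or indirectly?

EMP-14 directly manages EMP-2, EMP-8, EMP-3. Under EMP-2: EMP-15, EMP-5, EMP-1, EMP-7, EMP-11, EMP-9, EMP-12 (7). Under EMP-8: EMP-10, EMP-16, EMP-6, EMP-13 (4). Under EMP-3: EMP-4 (1). So EMP-14's organization is 3 direct reports plus everyone under them: 8 + 5 + 2 = 15.

15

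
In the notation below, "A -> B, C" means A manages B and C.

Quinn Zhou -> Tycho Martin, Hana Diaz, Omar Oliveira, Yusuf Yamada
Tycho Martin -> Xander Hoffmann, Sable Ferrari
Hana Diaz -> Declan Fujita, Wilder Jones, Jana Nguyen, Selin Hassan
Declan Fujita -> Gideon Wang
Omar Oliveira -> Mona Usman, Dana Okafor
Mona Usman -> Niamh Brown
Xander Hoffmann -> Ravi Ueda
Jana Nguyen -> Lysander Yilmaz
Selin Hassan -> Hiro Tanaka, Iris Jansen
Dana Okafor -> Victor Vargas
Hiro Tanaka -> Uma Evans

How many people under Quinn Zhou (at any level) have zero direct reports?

10

The people in Quinn Zhou's organization with no one reporting to them are Yusuf Yamada, Victor Vargas, Niamh Brown, Iris Jansen, Uma Evans, Lysander Yilmaz, Wilder Jones, Gideon Wang, Sable Ferrari, Ravi Ueda. That is 10.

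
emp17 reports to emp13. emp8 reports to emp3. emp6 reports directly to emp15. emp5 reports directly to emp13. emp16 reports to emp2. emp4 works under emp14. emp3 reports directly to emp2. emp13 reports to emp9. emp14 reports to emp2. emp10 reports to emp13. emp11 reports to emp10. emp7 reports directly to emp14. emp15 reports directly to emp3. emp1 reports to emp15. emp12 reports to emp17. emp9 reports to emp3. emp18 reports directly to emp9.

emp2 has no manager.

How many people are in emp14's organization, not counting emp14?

emp14 directly manages emp7, emp4. emp7 has no reports. emp4 has no reports. So emp14's organization is 2 direct reports plus everyone under them: 1 + 1 = 2.

2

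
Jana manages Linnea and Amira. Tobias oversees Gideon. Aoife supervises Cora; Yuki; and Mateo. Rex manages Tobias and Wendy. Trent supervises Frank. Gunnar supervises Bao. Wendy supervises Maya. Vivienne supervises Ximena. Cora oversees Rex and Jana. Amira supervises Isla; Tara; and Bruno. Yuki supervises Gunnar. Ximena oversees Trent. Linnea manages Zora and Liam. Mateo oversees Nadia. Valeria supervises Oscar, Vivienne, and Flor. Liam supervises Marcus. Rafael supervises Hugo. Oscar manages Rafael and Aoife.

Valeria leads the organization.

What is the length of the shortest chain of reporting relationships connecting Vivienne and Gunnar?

Vivienne is 1 level below Valeria, and Gunnar is 4 levels below Valeria (their lowest common manager). The shortest path runs up from Vivienne to Valeria and back down to Gunnar: 1 + 4 = 5 links.

5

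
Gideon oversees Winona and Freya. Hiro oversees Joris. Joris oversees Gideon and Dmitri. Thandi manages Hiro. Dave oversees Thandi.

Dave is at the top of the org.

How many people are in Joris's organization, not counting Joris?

Joris directly manages Gideon, Dmitri. Under Gideon: Freya, Winona (2). Dmitri has no reports. So Joris's organization is 2 direct reports plus everyone under them: 3 + 1 = 4.

4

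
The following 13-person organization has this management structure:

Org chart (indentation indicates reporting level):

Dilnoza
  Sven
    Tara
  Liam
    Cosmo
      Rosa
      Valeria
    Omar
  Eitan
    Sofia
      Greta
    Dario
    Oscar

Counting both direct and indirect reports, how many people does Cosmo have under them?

Cosmo directly manages Rosa, Valeria. Rosa has no reports. Valeria has no reports. So Cosmo's organization is 2 direct reports plus everyone under them: 1 + 1 = 2.

2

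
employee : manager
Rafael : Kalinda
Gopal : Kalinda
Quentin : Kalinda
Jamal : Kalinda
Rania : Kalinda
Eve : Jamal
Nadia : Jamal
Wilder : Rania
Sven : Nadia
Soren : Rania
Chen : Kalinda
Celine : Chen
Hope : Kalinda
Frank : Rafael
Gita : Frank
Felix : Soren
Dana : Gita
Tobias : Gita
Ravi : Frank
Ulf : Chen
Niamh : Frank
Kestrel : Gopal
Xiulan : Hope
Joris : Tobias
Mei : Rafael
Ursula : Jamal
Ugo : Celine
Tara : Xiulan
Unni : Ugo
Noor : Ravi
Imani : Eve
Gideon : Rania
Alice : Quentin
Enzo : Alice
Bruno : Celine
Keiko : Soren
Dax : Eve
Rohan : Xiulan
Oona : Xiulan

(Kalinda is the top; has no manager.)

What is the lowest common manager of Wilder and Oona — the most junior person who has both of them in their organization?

Wilder's chain of managers is Rania, Kalinda. Oona's chain of managers is Xiulan, Hope, Kalinda. The first manager that appears in both chains is Kalinda.

Kalinda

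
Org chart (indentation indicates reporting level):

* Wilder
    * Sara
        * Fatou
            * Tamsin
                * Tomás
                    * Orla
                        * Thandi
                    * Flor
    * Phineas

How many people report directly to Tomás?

2

Tomás directly manages Orla, Flor. That is 2 direct reports.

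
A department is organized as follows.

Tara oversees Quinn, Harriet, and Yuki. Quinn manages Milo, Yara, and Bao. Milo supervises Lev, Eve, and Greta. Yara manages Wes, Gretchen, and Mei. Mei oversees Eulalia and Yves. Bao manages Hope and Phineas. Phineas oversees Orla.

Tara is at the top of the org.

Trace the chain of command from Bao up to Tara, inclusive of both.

Bao reports to Quinn. Quinn reports to Tara. Tara is at the top.

Bao -> Quinn -> Tara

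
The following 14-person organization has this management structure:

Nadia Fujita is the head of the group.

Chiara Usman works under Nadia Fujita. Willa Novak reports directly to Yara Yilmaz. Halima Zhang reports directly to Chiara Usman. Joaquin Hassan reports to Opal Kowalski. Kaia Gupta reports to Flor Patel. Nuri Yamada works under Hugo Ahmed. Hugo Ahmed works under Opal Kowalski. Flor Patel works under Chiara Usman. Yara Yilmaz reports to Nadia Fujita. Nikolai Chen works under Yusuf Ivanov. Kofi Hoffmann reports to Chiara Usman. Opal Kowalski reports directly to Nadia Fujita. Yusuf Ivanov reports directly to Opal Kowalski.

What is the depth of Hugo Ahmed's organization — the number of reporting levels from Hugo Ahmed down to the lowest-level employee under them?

The longest chain under Hugo Ahmed runs Hugo Ahmed → Nuri Yamada, which is 1 level below Hugo Ahmed.

1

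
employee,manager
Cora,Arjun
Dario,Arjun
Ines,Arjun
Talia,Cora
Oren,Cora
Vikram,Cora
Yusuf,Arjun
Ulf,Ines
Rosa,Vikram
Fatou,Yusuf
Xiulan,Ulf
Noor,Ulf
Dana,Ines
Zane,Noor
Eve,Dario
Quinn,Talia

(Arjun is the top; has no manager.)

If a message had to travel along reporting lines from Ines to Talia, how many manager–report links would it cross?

Ines is 1 level below Arjun, and Talia is 2 levels below Arjun (their lowest common manager). The shortest path runs up from Ines to Arjun and back down to Talia: 1 + 2 = 3 links.

3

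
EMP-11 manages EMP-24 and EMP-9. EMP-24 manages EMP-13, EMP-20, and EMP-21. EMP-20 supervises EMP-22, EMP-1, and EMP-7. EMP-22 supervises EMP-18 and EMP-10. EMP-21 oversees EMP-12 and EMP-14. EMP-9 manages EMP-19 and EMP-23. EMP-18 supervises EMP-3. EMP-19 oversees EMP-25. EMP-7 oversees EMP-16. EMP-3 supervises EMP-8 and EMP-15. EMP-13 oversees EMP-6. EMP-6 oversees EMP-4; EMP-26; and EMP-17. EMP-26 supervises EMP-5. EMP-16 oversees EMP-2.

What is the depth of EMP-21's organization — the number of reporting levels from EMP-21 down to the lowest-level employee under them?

The longest chain under EMP-21 runs EMP-21 → EMP-14, which is 1 level below EMP-21.

1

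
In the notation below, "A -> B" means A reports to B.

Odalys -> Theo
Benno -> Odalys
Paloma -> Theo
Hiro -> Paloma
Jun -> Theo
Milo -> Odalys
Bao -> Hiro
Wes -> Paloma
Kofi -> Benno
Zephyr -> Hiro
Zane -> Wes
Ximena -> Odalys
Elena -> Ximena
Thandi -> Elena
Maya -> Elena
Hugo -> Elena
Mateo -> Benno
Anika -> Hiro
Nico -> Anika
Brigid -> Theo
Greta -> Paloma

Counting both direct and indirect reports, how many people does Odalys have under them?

Odalys directly manages Benno, Milo, Ximena. Under Benno: Mateo, Kofi (2). Milo has no reports. Under Ximena: Elena, Hugo, Maya, Thandi (4). So Odalys's organization is 3 direct reports plus everyone under them: 3 + 1 + 5 = 9.

9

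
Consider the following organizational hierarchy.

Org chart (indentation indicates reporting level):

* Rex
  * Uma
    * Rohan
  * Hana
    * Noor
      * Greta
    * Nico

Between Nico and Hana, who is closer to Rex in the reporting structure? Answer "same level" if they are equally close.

Nico is 2 levels below Rex; Hana is 1. Hana is higher.

Hana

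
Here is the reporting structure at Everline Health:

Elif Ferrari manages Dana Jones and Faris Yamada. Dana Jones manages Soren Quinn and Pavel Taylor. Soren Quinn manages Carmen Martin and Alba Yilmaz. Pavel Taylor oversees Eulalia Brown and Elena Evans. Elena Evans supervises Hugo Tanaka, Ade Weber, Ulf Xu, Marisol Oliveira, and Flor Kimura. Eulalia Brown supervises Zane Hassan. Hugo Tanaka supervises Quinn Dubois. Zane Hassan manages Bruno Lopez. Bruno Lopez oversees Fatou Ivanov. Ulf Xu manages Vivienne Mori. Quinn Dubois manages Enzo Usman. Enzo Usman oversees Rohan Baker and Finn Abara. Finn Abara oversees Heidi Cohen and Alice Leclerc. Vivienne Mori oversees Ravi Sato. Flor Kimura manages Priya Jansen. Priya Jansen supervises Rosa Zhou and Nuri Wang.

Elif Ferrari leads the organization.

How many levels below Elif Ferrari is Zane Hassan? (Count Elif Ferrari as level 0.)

Chain from Zane Hassan up to Elif Ferrari: Zane Hassan → Eulalia Brown → Pavel Taylor → Dana Jones → Elif Ferrari. That is 4 steps up, so Zane Hassan is 4 levels below Elif Ferrari.

4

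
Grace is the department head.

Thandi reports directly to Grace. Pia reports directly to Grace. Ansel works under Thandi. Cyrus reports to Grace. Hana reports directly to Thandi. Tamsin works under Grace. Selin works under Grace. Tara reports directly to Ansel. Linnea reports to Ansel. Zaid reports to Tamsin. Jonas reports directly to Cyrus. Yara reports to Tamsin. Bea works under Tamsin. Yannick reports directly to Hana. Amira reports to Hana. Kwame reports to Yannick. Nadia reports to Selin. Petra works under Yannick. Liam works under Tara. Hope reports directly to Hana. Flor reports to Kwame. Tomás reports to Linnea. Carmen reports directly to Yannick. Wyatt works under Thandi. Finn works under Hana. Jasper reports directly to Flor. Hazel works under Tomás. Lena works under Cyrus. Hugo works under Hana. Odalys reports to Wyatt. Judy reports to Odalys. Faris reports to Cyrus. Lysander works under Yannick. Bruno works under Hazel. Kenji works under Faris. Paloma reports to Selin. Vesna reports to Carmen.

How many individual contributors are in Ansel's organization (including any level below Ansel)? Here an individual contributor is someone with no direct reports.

The people in Ansel's organization with no one reporting to them are Bruno, Liam. That is 2.

2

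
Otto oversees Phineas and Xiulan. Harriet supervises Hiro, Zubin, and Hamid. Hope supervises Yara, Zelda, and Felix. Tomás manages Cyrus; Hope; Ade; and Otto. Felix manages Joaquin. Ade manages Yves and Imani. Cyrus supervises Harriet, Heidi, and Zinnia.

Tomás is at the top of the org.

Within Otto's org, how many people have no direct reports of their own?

2

The people in Otto's organization with no one reporting to them are Xiulan, Phineas. That is 2.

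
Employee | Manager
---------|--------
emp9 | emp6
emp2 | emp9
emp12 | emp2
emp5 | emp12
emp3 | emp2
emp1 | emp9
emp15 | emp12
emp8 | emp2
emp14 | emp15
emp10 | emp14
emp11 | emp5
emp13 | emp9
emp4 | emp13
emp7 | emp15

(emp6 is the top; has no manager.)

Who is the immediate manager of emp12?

emp12 reports directly to emp2.

emp2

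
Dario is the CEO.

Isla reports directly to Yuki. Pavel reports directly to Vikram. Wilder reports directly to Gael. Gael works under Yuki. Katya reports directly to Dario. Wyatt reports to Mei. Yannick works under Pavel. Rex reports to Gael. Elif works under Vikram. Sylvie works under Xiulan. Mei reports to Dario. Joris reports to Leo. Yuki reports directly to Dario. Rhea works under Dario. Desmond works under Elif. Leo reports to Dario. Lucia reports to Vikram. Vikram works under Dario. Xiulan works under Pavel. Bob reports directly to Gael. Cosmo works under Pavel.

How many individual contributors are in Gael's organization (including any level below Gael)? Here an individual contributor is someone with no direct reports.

The people in Gael's organization with no one reporting to them are Wilder, Rex, Bob. That is 3.

3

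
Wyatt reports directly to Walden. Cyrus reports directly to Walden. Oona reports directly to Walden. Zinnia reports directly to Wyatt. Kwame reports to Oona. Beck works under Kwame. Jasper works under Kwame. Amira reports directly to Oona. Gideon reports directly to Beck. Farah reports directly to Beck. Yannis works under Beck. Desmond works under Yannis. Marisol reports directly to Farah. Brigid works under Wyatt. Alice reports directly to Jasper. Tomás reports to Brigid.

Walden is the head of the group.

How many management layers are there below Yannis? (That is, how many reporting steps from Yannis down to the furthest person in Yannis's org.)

1

The longest chain under Yannis runs Yannis → Desmond, which is 1 level below Yannis.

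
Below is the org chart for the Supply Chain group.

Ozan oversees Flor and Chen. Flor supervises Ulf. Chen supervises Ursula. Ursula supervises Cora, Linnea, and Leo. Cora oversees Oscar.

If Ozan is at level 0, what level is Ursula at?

Chain from Ursula up to Ozan: Ursula → Chen → Ozan. That is 2 steps up, so Ursula is 2 levels below Ozan.

2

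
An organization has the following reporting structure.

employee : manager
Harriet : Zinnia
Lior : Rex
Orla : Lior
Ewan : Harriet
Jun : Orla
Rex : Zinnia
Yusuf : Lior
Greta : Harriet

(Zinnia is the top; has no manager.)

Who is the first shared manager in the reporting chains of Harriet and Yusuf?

Zinnia

Harriet's chain of managers is Zinnia. Yusuf's chain of managers is Lior, Rex, Zinnia. The first manager that appears in both chains is Zinnia.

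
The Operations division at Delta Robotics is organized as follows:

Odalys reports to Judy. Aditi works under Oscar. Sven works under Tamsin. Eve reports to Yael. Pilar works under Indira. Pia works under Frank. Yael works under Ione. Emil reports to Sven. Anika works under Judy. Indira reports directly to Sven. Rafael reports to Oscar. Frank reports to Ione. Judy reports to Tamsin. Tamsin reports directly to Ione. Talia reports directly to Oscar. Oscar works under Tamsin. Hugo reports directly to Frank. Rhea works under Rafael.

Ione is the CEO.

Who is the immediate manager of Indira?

Indira reports directly to Sven.

Sven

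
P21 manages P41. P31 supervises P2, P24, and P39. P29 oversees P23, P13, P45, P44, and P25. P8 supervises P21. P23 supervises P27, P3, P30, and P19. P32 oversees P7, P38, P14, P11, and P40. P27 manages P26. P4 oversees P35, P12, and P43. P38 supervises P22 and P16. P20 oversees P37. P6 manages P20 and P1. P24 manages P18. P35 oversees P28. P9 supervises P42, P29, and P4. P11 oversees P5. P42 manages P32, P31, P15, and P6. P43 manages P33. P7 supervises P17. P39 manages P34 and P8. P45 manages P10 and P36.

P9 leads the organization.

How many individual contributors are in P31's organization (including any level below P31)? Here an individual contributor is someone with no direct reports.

The people in P31's organization with no one reporting to them are P2, P18, P34, P41. That is 4.

4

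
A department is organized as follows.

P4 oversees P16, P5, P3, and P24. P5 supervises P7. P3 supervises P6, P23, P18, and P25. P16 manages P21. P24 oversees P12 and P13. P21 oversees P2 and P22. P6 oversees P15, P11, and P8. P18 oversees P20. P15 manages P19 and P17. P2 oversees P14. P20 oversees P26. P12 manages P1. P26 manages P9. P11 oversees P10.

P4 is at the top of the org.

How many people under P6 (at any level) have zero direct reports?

The people in P6's organization with no one reporting to them are P8, P10, P17, P19. That is 4.

4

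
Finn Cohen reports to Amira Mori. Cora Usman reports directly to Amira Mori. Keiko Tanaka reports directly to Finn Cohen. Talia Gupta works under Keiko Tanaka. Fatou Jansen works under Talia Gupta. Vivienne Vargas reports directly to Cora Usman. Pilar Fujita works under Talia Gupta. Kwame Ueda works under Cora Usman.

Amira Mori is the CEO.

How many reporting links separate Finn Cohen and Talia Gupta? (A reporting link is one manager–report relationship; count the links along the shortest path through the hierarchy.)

2

Talia Gupta is in Finn Cohen's organization: the chain from Talia Gupta up to Finn Cohen is Talia Gupta → Keiko Tanaka → Finn Cohen, which is 2 links.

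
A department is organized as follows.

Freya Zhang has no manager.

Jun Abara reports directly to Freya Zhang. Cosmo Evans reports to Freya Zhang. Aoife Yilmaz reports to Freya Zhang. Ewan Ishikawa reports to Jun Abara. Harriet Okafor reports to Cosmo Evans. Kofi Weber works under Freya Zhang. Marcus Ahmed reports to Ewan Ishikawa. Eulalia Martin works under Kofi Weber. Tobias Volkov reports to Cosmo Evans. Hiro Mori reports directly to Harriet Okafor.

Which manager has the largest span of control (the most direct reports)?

Freya Zhang

Direct-report counts: Freya Zhang has 4; Kofi Weber has 1; Cosmo Evans has 2; Harriet Okafor has 1; Jun Abara has 1; Ewan Ishikawa has 1. The largest is 4, held by Freya Zhang.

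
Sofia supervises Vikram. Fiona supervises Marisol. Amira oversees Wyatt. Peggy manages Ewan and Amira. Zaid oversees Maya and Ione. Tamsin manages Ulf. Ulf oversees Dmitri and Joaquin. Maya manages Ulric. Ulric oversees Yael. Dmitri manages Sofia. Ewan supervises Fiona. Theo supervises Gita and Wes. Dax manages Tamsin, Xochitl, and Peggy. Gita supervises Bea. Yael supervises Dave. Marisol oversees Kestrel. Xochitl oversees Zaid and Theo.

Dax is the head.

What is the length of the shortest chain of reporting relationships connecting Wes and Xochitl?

Wes is in Xochitl's organization: the chain from Wes up to Xochitl is Wes → Theo → Xochitl, which is 2 links.

2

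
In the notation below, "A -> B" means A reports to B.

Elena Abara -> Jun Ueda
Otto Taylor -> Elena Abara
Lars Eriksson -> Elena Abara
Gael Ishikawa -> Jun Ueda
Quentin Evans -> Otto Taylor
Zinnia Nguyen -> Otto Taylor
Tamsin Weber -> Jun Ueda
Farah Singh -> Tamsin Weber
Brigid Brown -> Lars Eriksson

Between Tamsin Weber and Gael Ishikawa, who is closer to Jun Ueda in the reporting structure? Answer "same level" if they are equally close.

same level

Both Tamsin Weber and Gael Ishikawa are 1 level below Jun Ueda.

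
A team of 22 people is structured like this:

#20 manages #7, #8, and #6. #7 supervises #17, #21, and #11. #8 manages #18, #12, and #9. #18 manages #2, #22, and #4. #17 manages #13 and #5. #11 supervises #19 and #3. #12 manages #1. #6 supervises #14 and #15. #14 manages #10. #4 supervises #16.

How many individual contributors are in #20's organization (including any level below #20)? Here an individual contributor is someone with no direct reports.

The people in #20's organization with no one reporting to them are #15, #10, #9, #1, #16, #22, #2, #21, #19, #3, #13, #5. That is 12.

12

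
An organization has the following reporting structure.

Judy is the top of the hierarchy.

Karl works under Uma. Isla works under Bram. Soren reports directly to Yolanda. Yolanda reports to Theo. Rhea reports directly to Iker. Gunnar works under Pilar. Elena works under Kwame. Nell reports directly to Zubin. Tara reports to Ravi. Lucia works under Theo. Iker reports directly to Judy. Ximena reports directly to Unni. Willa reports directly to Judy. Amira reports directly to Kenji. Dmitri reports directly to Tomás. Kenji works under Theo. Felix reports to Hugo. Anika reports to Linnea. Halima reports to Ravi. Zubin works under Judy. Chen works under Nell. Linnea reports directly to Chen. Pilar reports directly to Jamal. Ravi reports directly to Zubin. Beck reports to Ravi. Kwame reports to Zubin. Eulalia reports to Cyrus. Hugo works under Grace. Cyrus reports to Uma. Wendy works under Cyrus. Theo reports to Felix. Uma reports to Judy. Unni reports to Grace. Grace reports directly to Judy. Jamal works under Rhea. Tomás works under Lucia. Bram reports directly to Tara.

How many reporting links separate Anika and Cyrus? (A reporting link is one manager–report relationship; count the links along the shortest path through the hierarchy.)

Anika is 5 levels below Judy, and Cyrus is 2 levels below Judy (their lowest common manager). The shortest path runs up from Anika to Judy and back down to Cyrus: 5 + 2 = 7 links.

7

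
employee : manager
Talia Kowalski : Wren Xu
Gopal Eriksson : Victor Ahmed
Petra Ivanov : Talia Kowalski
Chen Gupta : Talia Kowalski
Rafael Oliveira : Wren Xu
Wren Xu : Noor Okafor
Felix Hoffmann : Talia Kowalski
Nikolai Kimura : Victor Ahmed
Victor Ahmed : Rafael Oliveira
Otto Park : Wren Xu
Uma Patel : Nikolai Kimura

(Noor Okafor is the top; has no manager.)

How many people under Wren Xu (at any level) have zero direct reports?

The people in Wren Xu's organization with no one reporting to them are Otto Park, Gopal Eriksson, Uma Patel, Felix Hoffmann, Petra Ivanov, Chen Gupta. That is 6.

6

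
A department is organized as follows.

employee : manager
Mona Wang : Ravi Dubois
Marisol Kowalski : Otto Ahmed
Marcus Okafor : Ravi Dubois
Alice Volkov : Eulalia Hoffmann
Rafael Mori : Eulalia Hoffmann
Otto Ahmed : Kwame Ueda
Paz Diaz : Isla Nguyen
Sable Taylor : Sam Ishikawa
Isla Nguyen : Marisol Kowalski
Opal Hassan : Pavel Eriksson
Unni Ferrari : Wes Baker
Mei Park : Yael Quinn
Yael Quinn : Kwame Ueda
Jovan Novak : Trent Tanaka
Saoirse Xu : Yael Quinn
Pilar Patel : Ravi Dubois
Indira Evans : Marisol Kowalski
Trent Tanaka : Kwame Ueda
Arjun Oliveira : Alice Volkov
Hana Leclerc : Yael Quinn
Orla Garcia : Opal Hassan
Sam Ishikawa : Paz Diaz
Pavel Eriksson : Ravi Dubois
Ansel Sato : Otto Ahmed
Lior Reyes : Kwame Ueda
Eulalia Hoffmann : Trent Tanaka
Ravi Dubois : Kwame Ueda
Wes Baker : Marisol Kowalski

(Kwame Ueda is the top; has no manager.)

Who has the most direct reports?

Kwame Ueda

Direct-report counts: Kwame Ueda has 5; Yael Quinn has 3; Ravi Dubois has 4; Pavel Eriksson has 1; Opal Hassan has 1; Trent Tanaka has 2; Eulalia Hoffmann has 2; Alice Volkov has 1; Otto Ahmed has 2; Marisol Kowalski has 3; Wes Baker has 1; Isla Nguyen has 1; Paz Diaz has 1; Sam Ishikawa has 1. The largest is 5, held by Kwame Ueda.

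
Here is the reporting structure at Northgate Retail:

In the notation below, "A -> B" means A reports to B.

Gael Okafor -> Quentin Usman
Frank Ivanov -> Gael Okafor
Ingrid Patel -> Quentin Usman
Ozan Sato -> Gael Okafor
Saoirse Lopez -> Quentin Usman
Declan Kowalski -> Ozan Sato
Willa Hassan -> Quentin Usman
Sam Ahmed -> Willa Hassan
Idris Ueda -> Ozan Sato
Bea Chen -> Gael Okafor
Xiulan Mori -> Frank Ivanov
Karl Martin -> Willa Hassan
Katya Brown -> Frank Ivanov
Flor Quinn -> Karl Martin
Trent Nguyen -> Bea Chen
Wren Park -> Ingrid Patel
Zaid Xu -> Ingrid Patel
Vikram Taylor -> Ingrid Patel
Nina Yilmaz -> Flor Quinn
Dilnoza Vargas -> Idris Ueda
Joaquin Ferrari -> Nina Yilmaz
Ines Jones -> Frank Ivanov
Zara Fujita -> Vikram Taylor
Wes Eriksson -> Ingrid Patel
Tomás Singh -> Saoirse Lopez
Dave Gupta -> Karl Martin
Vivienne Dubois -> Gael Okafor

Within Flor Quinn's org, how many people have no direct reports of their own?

1

The only person in Flor Quinn's organization with no one reporting to them is Joaquin Ferrari. That is 1.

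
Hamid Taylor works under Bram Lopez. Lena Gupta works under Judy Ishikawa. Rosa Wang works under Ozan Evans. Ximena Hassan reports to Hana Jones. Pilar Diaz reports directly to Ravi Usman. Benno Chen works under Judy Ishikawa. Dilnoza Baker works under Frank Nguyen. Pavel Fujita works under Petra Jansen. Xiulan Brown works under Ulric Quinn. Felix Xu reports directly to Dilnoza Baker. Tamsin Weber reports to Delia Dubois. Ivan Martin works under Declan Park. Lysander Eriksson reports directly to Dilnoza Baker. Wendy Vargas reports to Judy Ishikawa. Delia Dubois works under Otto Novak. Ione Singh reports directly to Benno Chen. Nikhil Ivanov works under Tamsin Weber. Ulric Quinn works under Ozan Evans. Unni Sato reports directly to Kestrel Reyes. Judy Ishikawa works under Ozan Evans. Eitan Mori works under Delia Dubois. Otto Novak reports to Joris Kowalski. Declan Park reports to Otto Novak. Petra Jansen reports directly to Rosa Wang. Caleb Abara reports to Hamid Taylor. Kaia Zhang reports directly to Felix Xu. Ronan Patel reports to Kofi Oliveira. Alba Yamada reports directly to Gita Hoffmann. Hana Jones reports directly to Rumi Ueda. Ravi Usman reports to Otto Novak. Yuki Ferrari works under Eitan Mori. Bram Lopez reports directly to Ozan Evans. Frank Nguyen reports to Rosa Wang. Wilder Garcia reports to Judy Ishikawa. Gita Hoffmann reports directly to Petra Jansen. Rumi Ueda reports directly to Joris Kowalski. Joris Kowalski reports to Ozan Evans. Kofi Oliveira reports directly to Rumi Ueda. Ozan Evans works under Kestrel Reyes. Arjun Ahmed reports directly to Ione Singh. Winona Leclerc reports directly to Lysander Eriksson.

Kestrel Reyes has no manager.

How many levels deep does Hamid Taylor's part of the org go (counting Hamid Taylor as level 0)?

The longest chain under Hamid Taylor runs Hamid Taylor → Caleb Abara, which is 1 level below Hamid Taylor.

1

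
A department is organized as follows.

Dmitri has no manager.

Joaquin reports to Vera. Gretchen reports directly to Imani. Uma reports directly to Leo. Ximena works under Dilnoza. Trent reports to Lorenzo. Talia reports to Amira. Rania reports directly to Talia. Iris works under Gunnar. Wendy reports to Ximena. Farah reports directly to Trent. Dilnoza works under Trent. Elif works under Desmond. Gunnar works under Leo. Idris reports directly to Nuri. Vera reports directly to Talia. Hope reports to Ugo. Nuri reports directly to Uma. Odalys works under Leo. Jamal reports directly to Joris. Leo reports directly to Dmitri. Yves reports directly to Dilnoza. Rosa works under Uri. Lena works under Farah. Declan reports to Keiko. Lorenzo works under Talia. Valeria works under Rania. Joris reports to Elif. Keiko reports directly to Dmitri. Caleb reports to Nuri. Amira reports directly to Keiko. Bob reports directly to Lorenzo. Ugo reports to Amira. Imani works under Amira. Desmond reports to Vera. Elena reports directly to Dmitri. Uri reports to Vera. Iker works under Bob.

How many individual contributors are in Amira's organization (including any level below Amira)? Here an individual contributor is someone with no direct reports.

10

The people in Amira's organization with no one reporting to them are Hope, Gretchen, Valeria, Wendy, Yves, Lena, Iker, Rosa, Jamal, Joaquin. That is 10.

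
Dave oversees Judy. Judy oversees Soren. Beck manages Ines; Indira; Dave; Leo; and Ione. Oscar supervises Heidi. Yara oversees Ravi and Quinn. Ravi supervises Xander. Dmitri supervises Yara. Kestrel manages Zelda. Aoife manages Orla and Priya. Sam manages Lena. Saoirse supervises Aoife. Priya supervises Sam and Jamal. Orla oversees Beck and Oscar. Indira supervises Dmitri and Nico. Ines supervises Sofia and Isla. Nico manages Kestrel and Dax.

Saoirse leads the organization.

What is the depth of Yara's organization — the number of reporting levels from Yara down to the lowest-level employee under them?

The longest chain under Yara runs Yara → Ravi → Xander, which is 2 levels below Yara.

2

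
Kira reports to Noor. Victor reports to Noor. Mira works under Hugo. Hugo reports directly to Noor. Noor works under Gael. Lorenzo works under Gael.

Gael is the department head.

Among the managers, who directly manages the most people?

Direct-report counts: Gael has 2; Noor has 3; Hugo has 1. The largest is 3, held by Noor.

Noor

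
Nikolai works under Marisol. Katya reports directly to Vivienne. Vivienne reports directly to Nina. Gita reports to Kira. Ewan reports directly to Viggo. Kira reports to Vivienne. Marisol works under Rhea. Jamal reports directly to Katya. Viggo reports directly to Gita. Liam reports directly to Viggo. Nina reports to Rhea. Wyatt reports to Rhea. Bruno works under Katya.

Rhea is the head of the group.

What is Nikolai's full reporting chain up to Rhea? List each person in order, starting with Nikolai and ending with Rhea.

Nikolai -> Marisol -> Rhea

Nikolai reports to Marisol. Marisol reports to Rhea. Rhea is at the top.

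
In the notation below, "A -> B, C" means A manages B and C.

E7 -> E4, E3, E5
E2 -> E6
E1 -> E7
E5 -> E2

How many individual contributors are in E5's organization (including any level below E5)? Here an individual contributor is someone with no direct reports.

The only person in E5's organization with no one reporting to them is E6. That is 1.

1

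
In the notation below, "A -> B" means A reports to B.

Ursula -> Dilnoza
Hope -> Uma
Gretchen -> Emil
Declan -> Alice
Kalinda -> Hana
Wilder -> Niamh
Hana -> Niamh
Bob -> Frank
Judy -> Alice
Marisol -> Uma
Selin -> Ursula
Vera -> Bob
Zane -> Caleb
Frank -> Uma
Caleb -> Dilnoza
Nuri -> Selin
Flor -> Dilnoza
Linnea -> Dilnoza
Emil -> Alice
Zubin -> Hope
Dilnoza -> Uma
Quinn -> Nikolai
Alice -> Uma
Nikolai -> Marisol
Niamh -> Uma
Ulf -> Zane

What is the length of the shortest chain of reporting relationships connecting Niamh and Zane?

4

Niamh is 1 level below Uma, and Zane is 3 levels below Uma (their lowest common manager). The shortest path runs up from Niamh to Uma and back down to Zane: 1 + 3 = 4 links.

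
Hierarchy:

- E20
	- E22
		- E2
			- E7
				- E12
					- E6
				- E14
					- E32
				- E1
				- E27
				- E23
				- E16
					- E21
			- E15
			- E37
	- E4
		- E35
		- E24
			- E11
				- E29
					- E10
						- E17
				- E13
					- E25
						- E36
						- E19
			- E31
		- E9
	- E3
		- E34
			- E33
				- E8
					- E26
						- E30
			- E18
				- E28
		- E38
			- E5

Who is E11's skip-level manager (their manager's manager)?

E11 reports to E24, and E24 reports to E4. So E11's skip-level manager is E4.

E4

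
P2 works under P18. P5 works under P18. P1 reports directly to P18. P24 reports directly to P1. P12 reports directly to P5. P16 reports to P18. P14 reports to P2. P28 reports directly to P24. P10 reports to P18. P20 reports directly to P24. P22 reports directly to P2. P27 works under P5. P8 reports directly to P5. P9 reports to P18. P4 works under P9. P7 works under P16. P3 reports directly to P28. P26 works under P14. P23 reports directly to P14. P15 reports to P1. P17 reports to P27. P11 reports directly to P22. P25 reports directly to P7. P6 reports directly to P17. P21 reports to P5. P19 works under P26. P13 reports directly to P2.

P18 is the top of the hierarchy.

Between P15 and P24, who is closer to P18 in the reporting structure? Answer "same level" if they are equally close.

same level

Both P15 and P24 are 2 levels below P18.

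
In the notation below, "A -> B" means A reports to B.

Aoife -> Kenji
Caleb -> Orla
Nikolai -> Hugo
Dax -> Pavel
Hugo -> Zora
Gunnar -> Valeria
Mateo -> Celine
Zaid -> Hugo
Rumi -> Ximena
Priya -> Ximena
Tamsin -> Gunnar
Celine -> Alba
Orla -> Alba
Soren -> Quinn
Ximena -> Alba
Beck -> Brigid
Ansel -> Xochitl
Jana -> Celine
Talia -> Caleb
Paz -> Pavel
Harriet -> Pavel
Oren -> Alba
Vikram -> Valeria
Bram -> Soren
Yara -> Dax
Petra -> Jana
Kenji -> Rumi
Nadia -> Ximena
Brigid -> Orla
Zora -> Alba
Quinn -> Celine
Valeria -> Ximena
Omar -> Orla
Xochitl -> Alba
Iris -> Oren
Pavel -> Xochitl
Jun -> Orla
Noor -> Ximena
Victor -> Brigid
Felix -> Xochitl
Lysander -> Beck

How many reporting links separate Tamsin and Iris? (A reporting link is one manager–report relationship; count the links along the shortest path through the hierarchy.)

Tamsin is 4 levels below Alba, and Iris is 2 levels below Alba (their lowest common manager). The shortest path runs up from Tamsin to Alba and back down to Iris: 4 + 2 = 6 links.

6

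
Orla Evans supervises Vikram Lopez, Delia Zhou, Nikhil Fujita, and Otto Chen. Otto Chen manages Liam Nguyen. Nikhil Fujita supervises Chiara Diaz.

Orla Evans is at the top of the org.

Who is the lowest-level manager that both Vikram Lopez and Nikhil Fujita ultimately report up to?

Orla Evans

Vikram Lopez's chain of managers is Orla Evans. Nikhil Fujita's chain of managers is Orla Evans. The first manager that appears in both chains is Orla Evans.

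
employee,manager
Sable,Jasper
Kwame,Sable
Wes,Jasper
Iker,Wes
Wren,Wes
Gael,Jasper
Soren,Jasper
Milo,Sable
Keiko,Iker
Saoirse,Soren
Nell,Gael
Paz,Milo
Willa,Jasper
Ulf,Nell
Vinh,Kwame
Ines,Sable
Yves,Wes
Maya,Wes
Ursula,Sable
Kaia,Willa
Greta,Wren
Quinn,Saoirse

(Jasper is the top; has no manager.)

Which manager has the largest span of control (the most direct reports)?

Jasper

Direct-report counts: Jasper has 5; Willa has 1; Soren has 1; Saoirse has 1; Gael has 1; Nell has 1; Wes has 4; Wren has 1; Iker has 1; Sable has 4; Milo has 1; Kwame has 1. The largest is 5, held by Jasper.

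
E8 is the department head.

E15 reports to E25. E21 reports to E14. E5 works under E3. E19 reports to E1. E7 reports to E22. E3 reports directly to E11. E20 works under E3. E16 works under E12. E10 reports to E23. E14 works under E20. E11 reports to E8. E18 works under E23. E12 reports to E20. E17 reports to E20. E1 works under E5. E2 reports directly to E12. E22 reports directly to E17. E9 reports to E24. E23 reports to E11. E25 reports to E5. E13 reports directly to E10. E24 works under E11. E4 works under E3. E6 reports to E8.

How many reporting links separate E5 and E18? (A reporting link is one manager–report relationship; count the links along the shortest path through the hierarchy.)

4

E5 is 2 levels below E11, and E18 is 2 levels below E11 (their lowest common manager). The shortest path runs up from E5 to E11 and back down to E18: 2 + 2 = 4 links.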